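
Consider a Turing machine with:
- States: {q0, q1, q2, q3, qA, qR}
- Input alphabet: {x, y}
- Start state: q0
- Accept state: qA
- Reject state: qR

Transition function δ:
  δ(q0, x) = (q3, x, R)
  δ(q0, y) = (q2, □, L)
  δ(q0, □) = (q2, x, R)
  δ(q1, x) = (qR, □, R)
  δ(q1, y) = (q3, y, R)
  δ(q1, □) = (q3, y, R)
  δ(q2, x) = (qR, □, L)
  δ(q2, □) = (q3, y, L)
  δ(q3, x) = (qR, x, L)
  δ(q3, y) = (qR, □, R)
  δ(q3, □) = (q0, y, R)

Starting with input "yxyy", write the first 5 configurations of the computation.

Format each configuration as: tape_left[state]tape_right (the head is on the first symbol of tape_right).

Transitions applied:
Step 1: δ(q0, y) = (q2, □, L)
Step 2: δ(q2, □) = (q3, y, L)
Step 3: δ(q3, □) = (q0, y, R)
Step 4: δ(q0, y) = (q2, □, L)

The first 5 configurations are:
[q0]yxyy ⊢ [q2]□□xyy ⊢ [q3]□y□xyy ⊢ y[q0]y□xyy ⊢ [q2]y□□xyy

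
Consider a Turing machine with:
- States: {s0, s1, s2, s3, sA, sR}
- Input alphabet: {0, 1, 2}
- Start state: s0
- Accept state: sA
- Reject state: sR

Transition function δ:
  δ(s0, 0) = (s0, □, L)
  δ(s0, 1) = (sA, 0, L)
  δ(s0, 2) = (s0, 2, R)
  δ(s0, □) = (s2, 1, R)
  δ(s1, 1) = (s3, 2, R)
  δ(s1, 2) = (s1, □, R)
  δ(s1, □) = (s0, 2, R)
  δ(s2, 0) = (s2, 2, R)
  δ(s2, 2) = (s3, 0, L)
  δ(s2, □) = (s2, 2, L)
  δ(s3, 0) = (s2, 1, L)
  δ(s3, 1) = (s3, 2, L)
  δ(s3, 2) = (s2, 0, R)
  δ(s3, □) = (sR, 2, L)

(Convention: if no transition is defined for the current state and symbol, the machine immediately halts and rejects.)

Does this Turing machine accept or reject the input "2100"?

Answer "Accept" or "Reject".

Execution trace:
Initial: [s0]2100
Step 1: δ(s0, 2) = (s0, 2, R) → 2[s0]100
Step 2: δ(s0, 1) = (sA, 0, L) → [sA]2000

The machine reaches the accept state sA and halts.

Answer: Accept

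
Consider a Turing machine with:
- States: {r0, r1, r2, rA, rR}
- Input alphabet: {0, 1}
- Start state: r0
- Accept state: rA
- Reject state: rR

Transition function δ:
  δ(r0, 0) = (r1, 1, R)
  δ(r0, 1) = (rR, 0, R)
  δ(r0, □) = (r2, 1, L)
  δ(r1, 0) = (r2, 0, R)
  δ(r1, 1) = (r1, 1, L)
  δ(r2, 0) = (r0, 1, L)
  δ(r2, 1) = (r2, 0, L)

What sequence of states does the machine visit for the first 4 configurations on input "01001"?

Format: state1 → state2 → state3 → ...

Execution trace:
Initial: [r0]01001
Step 1: δ(r0, 0) = (r1, 1, R) → 1[r1]1001
Step 2: δ(r1, 1) = (r1, 1, L) → [r1]11001
Step 3: δ(r1, 1) = (r1, 1, L) → [r1]□11001

No transition is defined for δ(r1, □). By convention the machine halts and rejects.

State sequence: r0 → r1 → r1 → r1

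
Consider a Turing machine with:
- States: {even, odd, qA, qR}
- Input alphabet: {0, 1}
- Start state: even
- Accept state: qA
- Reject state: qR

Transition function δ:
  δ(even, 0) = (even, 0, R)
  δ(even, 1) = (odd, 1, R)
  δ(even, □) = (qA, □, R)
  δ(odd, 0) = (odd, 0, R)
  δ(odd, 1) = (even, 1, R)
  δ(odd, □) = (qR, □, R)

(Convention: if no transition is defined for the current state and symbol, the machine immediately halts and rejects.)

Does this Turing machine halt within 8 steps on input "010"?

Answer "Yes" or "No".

Execution trace:
Initial: [even]010
Step 1: δ(even, 0) = (even, 0, R) → 0[even]10
Step 2: δ(even, 1) = (odd, 1, R) → 01[odd]0
Step 3: δ(odd, 0) = (odd, 0, R) → 010[odd]□
Step 4: δ(odd, □) = (qR, □, R) → 010□[qR]□

The machine reaches the reject state qR and halts.
The machine halted after 4 steps (within the 8-step bound).

Answer: Yes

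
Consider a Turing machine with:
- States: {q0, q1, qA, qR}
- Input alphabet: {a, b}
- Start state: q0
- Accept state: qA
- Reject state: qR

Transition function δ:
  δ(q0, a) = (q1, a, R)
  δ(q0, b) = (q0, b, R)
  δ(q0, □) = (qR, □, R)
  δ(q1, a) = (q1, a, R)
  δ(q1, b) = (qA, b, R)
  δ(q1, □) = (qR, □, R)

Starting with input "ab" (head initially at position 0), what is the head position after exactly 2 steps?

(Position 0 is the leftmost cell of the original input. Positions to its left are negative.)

Execution trace (head position shown):
Step 0: [q0]ab  (head at position 0)
Step 1: move right → a[q1]b  (head at position 1)
Step 2: move right → ab[qA]□  (head at position 2)

After 2 steps, the head is at position 2.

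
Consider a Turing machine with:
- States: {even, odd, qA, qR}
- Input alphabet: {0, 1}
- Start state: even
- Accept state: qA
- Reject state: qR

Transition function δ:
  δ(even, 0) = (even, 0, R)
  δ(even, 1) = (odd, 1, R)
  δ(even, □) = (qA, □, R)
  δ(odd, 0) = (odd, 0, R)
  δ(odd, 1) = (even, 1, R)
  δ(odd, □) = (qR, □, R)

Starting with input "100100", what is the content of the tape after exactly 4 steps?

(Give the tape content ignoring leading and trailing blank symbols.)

Execution trace:
Initial: [even]100100
Step 1: δ(even, 1) = (odd, 1, R) → 1[odd]00100
Step 2: δ(odd, 0) = (odd, 0, R) → 10[odd]0100
Step 3: δ(odd, 0) = (odd, 0, R) → 100[odd]100
Step 4: δ(odd, 1) = (even, 1, R) → 1001[even]00

After 4 steps, the tape (ignoring leading/trailing blanks) is: 100100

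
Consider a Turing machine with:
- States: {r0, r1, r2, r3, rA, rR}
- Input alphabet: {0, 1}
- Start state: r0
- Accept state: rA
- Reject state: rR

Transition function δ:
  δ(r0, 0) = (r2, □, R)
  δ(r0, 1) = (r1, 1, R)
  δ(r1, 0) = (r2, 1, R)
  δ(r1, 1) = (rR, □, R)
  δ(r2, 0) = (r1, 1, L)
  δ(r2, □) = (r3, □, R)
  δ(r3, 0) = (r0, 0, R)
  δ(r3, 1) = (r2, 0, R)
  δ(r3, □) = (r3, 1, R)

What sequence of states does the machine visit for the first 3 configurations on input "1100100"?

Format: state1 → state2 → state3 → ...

Execution trace:
Initial: [r0]1100100
Step 1: δ(r0, 1) = (r1, 1, R) → 1[r1]100100
Step 2: δ(r1, 1) = (rR, □, R) → 1□[rR]00100

The machine reaches the reject state rR and halts.

State sequence: r0 → r1 → rR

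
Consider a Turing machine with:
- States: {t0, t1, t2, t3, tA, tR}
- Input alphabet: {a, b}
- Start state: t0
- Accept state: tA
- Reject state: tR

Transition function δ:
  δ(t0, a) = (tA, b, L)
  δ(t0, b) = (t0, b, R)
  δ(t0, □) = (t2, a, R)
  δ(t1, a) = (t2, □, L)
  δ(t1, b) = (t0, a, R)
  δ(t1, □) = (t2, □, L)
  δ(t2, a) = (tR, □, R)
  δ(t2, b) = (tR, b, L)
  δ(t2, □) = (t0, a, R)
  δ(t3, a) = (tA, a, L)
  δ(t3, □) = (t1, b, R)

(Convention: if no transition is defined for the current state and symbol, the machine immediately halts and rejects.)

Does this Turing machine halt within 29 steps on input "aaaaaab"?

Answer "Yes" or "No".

Execution trace:
Initial: [t0]aaaaaab
Step 1: δ(t0, a) = (tA, b, L) → [tA]□baaaaab

The machine reaches the accept state tA and halts.
The machine halted after 1 step (within the 29-step bound).

Answer: Yes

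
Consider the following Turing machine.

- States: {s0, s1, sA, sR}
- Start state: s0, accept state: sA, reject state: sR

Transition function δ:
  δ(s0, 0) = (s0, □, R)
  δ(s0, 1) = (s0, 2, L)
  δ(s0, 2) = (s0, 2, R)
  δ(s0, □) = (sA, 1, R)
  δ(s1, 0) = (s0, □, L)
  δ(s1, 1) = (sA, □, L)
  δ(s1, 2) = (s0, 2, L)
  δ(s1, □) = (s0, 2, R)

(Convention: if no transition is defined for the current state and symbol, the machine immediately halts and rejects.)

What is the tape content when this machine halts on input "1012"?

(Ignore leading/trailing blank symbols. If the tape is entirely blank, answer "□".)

Execution trace:
Initial: [s0]1012
Step 1: δ(s0, 1) = (s0, 2, L) → [s0]□2012
Step 2: δ(s0, □) = (sA, 1, R) → 1[sA]2012

The machine reaches the accept state sA and halts.

Final tape (ignoring leading/trailing blanks): 12012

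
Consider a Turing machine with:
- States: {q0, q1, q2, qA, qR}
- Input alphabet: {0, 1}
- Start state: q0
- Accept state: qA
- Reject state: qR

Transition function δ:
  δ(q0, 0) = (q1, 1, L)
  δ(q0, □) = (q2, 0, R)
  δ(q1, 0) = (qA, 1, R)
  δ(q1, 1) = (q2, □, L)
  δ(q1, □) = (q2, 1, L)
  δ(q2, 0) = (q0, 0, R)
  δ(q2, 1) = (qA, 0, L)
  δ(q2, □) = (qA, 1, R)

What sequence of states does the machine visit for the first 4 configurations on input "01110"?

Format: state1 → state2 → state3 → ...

Execution trace:
Initial: [q0]01110
Step 1: δ(q0, 0) = (q1, 1, L) → [q1]□11110
Step 2: δ(q1, □) = (q2, 1, L) → [q2]□111110
Step 3: δ(q2, □) = (qA, 1, R) → 1[qA]111110

The machine reaches the accept state qA and halts.

State sequence: q0 → q1 → q2 → qA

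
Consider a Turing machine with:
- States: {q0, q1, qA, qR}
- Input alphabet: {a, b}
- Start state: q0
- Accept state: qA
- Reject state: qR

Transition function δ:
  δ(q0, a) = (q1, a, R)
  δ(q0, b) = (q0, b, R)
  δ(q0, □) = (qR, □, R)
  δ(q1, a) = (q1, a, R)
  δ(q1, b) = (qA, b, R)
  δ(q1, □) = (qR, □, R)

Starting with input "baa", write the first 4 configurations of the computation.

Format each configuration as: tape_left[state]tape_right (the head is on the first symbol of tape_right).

Transitions applied:
Step 1: δ(q0, b) = (q0, b, R)
Step 2: δ(q0, a) = (q1, a, R)
Step 3: δ(q1, a) = (q1, a, R)

The first 4 configurations are:
[q0]baa ⊢ b[q0]aa ⊢ ba[q1]a ⊢ baa[q1]□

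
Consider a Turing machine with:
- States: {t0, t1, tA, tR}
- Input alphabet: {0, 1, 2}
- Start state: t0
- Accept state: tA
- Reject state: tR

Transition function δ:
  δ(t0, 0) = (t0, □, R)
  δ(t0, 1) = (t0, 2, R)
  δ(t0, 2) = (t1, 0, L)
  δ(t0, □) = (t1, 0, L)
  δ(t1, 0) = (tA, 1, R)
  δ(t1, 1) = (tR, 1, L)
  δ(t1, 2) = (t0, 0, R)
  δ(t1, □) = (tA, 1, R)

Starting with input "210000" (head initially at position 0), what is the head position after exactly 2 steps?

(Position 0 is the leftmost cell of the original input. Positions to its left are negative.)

Execution trace (head position shown):
Step 0: [t0]210000  (head at position 0)
Step 1: move left → [t1]□010000  (head at position -1)
Step 2: move right → 1[tA]010000  (head at position 0)

After 2 steps, the head is at position 0.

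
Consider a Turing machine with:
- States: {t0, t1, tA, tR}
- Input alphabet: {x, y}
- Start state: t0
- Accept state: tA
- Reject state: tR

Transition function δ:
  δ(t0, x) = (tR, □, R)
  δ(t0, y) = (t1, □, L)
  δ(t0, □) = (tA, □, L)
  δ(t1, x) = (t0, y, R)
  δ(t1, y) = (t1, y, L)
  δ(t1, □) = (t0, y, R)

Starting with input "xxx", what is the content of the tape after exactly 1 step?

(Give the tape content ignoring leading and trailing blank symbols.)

Execution trace:
Initial: [t0]xxx
Step 1: δ(t0, x) = (tR, □, R) → □[tR]xx

The machine reaches the reject state tR and halts.

After 1 step, the tape (ignoring leading/trailing blanks) is: xx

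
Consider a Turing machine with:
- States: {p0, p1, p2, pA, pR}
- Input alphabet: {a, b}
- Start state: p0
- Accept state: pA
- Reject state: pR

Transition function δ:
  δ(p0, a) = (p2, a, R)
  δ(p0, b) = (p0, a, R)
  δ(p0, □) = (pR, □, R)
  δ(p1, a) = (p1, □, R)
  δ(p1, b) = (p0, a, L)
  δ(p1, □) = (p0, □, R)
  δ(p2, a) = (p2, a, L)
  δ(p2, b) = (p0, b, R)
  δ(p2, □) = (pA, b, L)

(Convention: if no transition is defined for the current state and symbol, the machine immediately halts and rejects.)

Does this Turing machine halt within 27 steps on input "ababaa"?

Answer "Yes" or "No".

Execution trace:
Initial: [p0]ababaa
Step 1: δ(p0, a) = (p2, a, R) → a[p2]babaa
Step 2: δ(p2, b) = (p0, b, R) → ab[p0]abaa
Step 3: δ(p0, a) = (p2, a, R) → aba[p2]baa
Step 4: δ(p2, b) = (p0, b, R) → abab[p0]aa
Step 5: δ(p0, a) = (p2, a, R) → ababa[p2]a
Step 6: δ(p2, a) = (p2, a, L) → abab[p2]aa
Step 7: δ(p2, a) = (p2, a, L) → aba[p2]baa
Step 8: δ(p2, b) = (p0, b, R) → abab[p0]aa
Step 9: δ(p0, a) = (p2, a, R) → ababa[p2]a
Step 10: δ(p2, a) = (p2, a, L) → abab[p2]aa
Step 11: δ(p2, a) = (p2, a, L) → aba[p2]baa
Step 12: δ(p2, b) = (p0, b, R) → abab[p0]aa
Step 13: δ(p0, a) = (p2, a, R) → ababa[p2]a
Step 14: δ(p2, a) = (p2, a, L) → abab[p2]aa
Step 15: δ(p2, a) = (p2, a, L) → aba[p2]baa
Step 16: δ(p2, b) = (p0, b, R) → abab[p0]aa
Step 17: δ(p0, a) = (p2, a, R) → ababa[p2]a
Step 18: δ(p2, a) = (p2, a, L) → abab[p2]aa
Step 19: δ(p2, a) = (p2, a, L) → aba[p2]baa
Step 20: δ(p2, b) = (p0, b, R) → abab[p0]aa
Step 21: δ(p0, a) = (p2, a, R) → ababa[p2]a
Step 22: δ(p2, a) = (p2, a, L) → abab[p2]aa
Step 23: δ(p2, a) = (p2, a, L) → aba[p2]baa
Step 24: δ(p2, b) = (p0, b, R) → abab[p0]aa
Step 25: δ(p0, a) = (p2, a, R) → ababa[p2]a
Step 26: δ(p2, a) = (p2, a, L) → abab[p2]aa
Step 27: δ(p2, a) = (p2, a, L) → aba[p2]baa

The machine has not reached a halting state after 27 steps.
The machine did not halt within the 27-step bound.

Answer: No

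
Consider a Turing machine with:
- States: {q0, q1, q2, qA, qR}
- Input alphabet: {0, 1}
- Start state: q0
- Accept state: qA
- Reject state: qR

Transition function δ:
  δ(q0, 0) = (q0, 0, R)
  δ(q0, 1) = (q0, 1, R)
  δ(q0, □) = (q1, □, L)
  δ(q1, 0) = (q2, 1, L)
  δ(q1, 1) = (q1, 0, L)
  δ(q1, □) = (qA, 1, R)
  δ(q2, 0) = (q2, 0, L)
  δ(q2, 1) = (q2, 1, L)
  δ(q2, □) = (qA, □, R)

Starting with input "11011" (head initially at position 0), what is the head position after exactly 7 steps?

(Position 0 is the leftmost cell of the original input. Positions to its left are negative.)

Execution trace (head position shown):
Step 0: [q0]11011  (head at position 0)
Step 1: move right → 1[q0]1011  (head at position 1)
Step 2: move right → 11[q0]011  (head at position 2)
Step 3: move right → 110[q0]11  (head at position 3)
Step 4: move right → 1101[q0]1  (head at position 4)
Step 5: move right → 11011[q0]□  (head at position 5)
Step 6: move left → 1101[q1]1□  (head at position 4)
Step 7: move left → 110[q1]10□  (head at position 3)

After 7 steps, the head is at position 3.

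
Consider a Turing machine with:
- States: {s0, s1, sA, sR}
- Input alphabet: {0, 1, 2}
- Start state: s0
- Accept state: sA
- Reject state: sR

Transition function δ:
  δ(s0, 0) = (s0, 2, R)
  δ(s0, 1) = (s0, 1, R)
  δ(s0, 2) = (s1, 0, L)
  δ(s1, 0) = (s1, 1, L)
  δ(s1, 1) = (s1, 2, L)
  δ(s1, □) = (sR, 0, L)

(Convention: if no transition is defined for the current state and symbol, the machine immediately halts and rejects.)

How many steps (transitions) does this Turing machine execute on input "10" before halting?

Execution trace:
Initial: [s0]10
Step 1: δ(s0, 1) = (s0, 1, R) → 1[s0]0
Step 2: δ(s0, 0) = (s0, 2, R) → 12[s0]□

No transition is defined for δ(s0, □). By convention the machine halts and rejects.

The machine executed 2 steps before halting.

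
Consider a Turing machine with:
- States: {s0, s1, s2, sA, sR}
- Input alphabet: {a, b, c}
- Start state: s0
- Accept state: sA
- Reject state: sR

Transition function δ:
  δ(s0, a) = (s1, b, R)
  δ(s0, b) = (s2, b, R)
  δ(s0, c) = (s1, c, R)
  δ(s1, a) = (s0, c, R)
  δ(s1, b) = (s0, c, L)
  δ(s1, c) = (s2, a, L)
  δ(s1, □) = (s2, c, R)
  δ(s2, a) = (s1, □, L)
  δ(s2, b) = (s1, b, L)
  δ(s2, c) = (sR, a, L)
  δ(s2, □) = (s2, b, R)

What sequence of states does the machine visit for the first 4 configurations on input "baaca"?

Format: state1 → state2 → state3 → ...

Execution trace:
Initial: [s0]baaca
Step 1: δ(s0, b) = (s2, b, R) → b[s2]aaca
Step 2: δ(s2, a) = (s1, □, L) → [s1]b□aca
Step 3: δ(s1, b) = (s0, c, L) → [s0]□c□aca

No transition is defined for δ(s0, □). By convention the machine halts and rejects.

State sequence: s0 → s2 → s1 → s0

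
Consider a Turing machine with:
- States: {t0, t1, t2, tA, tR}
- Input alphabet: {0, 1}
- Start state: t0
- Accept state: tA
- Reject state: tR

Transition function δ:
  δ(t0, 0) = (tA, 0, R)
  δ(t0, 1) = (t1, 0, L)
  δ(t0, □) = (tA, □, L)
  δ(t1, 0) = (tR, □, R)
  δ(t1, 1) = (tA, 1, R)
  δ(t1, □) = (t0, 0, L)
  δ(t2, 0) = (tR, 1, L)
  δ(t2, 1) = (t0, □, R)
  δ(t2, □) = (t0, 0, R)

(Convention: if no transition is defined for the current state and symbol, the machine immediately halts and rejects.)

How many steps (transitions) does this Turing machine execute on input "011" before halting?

Execution trace:
Initial: [t0]011
Step 1: δ(t0, 0) = (tA, 0, R) → 0[tA]11

The machine reaches the accept state tA and halts.

The machine executed 1 step before halting.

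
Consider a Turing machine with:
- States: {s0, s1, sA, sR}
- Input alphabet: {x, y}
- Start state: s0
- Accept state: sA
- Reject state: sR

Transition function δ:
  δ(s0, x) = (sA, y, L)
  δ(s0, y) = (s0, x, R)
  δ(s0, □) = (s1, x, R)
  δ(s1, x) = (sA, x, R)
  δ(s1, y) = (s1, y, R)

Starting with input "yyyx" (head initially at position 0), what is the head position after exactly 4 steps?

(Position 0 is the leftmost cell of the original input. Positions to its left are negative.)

Execution trace (head position shown):
Step 0: [s0]yyyx  (head at position 0)
Step 1: move right → x[s0]yyx  (head at position 1)
Step 2: move right → xx[s0]yx  (head at position 2)
Step 3: move right → xxx[s0]x  (head at position 3)
Step 4: move left → xx[sA]xy  (head at position 2)

After 4 steps, the head is at position 2.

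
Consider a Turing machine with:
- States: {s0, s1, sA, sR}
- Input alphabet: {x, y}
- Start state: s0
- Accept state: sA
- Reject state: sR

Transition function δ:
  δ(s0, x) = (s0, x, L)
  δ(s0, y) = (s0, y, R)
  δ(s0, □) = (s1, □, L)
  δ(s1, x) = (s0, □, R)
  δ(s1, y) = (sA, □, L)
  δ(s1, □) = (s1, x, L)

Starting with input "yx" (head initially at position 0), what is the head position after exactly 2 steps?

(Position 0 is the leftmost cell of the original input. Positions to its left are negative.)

Execution trace (head position shown):
Step 0: [s0]yx  (head at position 0)
Step 1: move right → y[s0]x  (head at position 1)
Step 2: move left → [s0]yx  (head at position 0)

After 2 steps, the head is at position 0.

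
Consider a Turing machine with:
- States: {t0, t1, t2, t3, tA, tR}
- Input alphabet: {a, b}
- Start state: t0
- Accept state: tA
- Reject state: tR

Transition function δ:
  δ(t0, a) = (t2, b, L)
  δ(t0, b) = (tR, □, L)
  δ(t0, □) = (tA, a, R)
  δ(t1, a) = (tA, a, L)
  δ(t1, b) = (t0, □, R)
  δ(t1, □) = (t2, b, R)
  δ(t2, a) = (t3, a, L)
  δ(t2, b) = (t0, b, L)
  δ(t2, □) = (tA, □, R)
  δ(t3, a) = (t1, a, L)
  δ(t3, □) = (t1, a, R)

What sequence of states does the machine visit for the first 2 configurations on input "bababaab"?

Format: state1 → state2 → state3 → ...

Execution trace:
Initial: [t0]bababaab
Step 1: δ(t0, b) = (tR, □, L) → [tR]□□ababaab

The machine reaches the reject state tR and halts.

State sequence: t0 → tR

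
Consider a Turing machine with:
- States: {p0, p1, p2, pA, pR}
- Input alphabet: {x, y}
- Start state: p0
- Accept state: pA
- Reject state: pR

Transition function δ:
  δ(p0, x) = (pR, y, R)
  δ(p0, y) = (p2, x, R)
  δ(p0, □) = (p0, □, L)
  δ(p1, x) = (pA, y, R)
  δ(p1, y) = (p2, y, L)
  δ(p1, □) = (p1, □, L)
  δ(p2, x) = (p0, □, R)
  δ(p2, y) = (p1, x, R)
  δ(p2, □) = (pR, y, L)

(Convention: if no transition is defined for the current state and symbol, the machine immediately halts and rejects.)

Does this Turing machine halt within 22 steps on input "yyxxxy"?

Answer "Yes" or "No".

Execution trace:
Initial: [p0]yyxxxy
Step 1: δ(p0, y) = (p2, x, R) → x[p2]yxxxy
Step 2: δ(p2, y) = (p1, x, R) → xx[p1]xxxy
Step 3: δ(p1, x) = (pA, y, R) → xxy[pA]xxy

The machine reaches the accept state pA and halts.
The machine halted after 3 steps (within the 22-step bound).

Answer: Yes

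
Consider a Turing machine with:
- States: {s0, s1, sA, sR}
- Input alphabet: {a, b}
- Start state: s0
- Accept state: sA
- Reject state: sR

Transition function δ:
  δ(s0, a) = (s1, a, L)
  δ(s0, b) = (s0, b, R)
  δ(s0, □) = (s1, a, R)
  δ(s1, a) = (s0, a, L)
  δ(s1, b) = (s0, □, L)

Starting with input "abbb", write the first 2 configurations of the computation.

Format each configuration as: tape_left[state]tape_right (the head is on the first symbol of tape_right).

Transitions applied:
Step 1: δ(s0, a) = (s1, a, L)

The first 2 configurations are:
[s0]abbb ⊢ [s1]□abbb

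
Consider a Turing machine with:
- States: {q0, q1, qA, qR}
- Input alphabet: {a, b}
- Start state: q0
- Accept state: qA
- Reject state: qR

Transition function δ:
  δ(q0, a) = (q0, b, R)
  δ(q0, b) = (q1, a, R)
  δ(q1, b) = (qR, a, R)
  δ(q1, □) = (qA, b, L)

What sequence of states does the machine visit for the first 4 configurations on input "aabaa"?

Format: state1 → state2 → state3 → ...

Execution trace:
Initial: [q0]aabaa
Step 1: δ(q0, a) = (q0, b, R) → b[q0]abaa
Step 2: δ(q0, a) = (q0, b, R) → bb[q0]baa
Step 3: δ(q0, b) = (q1, a, R) → bba[q1]aa

No transition is defined for δ(q1, a). By convention the machine halts and rejects.

State sequence: q0 → q0 → q0 → q1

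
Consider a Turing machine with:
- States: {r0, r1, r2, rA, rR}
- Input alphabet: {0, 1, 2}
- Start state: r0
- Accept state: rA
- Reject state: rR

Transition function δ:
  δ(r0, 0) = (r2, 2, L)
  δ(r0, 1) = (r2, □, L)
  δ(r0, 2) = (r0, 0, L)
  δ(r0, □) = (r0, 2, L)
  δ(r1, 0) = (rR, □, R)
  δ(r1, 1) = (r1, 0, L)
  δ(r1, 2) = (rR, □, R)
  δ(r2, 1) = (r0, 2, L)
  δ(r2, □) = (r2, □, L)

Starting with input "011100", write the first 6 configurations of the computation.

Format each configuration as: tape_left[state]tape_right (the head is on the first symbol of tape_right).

Transitions applied:
Step 1: δ(r0, 0) = (r2, 2, L)
Step 2: δ(r2, □) = (r2, □, L)
Step 3: δ(r2, □) = (r2, □, L)
Step 4: δ(r2, □) = (r2, □, L)
Step 5: δ(r2, □) = (r2, □, L)

The first 6 configurations are:
[r0]011100 ⊢ [r2]□211100 ⊢ [r2]□□211100 ⊢ [r2]□□□211100 ⊢ [r2]□□□□211100 ⊢ [r2]□□□□□211100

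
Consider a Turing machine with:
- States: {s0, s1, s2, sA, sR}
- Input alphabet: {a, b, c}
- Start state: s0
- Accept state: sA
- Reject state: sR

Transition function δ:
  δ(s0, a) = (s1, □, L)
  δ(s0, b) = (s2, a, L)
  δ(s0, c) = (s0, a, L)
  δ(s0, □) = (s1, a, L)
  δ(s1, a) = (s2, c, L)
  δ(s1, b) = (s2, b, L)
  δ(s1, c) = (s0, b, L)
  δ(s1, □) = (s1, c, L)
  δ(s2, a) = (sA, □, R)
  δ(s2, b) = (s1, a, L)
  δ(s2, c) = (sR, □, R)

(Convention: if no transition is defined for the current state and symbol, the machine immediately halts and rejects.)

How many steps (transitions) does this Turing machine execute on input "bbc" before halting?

Execution trace:
Initial: [s0]bbc
Step 1: δ(s0, b) = (s2, a, L) → [s2]□abc

No transition is defined for δ(s2, □). By convention the machine halts and rejects.

The machine executed 1 step before halting.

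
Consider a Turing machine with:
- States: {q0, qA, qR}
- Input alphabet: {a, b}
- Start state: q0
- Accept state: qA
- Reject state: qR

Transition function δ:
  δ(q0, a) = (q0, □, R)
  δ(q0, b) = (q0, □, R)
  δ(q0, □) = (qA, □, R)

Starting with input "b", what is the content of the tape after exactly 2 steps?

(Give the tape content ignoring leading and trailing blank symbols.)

Execution trace:
Initial: [q0]b
Step 1: δ(q0, b) = (q0, □, R) → □[q0]□
Step 2: δ(q0, □) = (qA, □, R) → □□[qA]□

The machine reaches the accept state qA and halts.

After 2 steps, the tape (ignoring leading/trailing blanks) is: □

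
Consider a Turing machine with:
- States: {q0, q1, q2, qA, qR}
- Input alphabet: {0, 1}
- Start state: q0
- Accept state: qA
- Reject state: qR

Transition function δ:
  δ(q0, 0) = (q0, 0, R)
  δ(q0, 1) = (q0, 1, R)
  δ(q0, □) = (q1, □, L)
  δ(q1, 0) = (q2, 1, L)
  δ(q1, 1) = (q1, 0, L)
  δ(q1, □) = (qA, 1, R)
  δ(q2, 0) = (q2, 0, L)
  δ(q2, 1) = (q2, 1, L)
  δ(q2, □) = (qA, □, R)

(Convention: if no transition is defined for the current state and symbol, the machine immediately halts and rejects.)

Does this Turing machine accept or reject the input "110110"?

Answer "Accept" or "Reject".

Execution trace:
Initial: [q0]110110
Step 1: δ(q0, 1) = (q0, 1, R) → 1[q0]10110
Step 2: δ(q0, 1) = (q0, 1, R) → 11[q0]0110
Step 3: δ(q0, 0) = (q0, 0, R) → 110[q0]110
Step 4: δ(q0, 1) = (q0, 1, R) → 1101[q0]10
Step 5: δ(q0, 1) = (q0, 1, R) → 11011[q0]0
Step 6: δ(q0, 0) = (q0, 0, R) → 110110[q0]□
Step 7: δ(q0, □) = (q1, □, L) → 11011[q1]0□
Step 8: δ(q1, 0) = (q2, 1, L) → 1101[q2]11□
Step 9: δ(q2, 1) = (q2, 1, L) → 110[q2]111□
Step 10: δ(q2, 1) = (q2, 1, L) → 11[q2]0111□
Step 11: δ(q2, 0) = (q2, 0, L) → 1[q2]10111□
Step 12: δ(q2, 1) = (q2, 1, L) → [q2]110111□
Step 13: δ(q2, 1) = (q2, 1, L) → [q2]□110111□
Step 14: δ(q2, □) = (qA, □, R) → □[qA]110111□

The machine reaches the accept state qA and halts.

Answer: Accept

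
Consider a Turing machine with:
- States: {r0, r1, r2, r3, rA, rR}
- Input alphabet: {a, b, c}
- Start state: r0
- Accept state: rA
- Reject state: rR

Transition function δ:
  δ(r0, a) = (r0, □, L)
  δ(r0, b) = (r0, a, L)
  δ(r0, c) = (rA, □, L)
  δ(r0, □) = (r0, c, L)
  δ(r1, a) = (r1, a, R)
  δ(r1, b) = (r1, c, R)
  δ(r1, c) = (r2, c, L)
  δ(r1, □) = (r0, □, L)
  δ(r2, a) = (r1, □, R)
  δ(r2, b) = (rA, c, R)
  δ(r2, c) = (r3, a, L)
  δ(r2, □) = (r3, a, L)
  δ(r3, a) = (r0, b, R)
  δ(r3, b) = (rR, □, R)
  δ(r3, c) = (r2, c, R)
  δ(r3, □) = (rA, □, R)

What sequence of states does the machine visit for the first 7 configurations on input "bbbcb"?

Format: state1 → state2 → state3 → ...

Execution trace:
Initial: [r0]bbbcb
Step 1: δ(r0, b) = (r0, a, L) → [r0]□abbcb
Step 2: δ(r0, □) = (r0, c, L) → [r0]□cabbcb
Step 3: δ(r0, □) = (r0, c, L) → [r0]□ccabbcb
Step 4: δ(r0, □) = (r0, c, L) → [r0]□cccabbcb
Step 5: δ(r0, □) = (r0, c, L) → [r0]□ccccabbcb
Step 6: δ(r0, □) = (r0, c, L) → [r0]□cccccabbcb

State sequence: r0 → r0 → r0 → r0 → r0 → r0 → r0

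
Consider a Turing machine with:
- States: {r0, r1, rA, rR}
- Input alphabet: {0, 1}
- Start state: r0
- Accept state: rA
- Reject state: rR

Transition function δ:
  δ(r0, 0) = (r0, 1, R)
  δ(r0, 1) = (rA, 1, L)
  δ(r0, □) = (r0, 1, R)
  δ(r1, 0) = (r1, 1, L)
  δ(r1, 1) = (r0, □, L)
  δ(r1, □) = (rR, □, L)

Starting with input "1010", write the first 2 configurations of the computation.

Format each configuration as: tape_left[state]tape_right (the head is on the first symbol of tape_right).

Transitions applied:
Step 1: δ(r0, 1) = (rA, 1, L)

The first 2 configurations are:
[r0]1010 ⊢ [rA]□1010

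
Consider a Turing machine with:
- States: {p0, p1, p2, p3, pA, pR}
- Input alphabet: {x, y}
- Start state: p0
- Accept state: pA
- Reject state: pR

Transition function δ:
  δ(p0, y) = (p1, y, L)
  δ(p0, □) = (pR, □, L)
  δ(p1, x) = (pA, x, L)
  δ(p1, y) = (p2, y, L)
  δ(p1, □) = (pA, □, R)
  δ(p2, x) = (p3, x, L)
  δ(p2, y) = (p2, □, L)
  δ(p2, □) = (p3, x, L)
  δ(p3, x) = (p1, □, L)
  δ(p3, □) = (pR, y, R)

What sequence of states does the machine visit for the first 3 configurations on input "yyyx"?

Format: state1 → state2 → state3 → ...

Execution trace:
Initial: [p0]yyyx
Step 1: δ(p0, y) = (p1, y, L) → [p1]□yyyx
Step 2: δ(p1, □) = (pA, □, R) → □[pA]yyyx

The machine reaches the accept state pA and halts.

State sequence: p0 → p1 → pA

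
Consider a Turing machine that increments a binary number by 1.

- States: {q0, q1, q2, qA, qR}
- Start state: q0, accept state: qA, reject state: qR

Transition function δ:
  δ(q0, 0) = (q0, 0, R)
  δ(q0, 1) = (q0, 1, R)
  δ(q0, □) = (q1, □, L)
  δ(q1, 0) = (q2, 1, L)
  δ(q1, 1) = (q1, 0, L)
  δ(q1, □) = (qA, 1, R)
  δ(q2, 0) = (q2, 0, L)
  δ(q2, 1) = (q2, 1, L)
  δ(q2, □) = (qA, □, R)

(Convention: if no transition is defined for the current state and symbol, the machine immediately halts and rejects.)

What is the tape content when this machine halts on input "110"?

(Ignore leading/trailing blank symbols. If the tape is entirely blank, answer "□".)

Execution trace:
Initial: [q0]110
Step 1: δ(q0, 1) = (q0, 1, R) → 1[q0]10
Step 2: δ(q0, 1) = (q0, 1, R) → 11[q0]0
Step 3: δ(q0, 0) = (q0, 0, R) → 110[q0]□
Step 4: δ(q0, □) = (q1, □, L) → 11[q1]0□
Step 5: δ(q1, 0) = (q2, 1, L) → 1[q2]11□
Step 6: δ(q2, 1) = (q2, 1, L) → [q2]111□
Step 7: δ(q2, 1) = (q2, 1, L) → [q2]□111□
Step 8: δ(q2, □) = (qA, □, R) → □[qA]111□

The machine reaches the accept state qA and halts.

Final tape (ignoring leading/trailing blanks): 111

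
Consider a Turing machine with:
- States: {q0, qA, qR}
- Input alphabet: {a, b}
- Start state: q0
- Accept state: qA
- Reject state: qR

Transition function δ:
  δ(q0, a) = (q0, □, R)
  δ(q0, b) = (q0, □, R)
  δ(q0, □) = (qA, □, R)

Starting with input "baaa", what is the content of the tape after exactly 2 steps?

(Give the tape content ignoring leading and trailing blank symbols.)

Execution trace:
Initial: [q0]baaa
Step 1: δ(q0, b) = (q0, □, R) → □[q0]aaa
Step 2: δ(q0, a) = (q0, □, R) → □□[q0]aa

After 2 steps, the tape (ignoring leading/trailing blanks) is: aa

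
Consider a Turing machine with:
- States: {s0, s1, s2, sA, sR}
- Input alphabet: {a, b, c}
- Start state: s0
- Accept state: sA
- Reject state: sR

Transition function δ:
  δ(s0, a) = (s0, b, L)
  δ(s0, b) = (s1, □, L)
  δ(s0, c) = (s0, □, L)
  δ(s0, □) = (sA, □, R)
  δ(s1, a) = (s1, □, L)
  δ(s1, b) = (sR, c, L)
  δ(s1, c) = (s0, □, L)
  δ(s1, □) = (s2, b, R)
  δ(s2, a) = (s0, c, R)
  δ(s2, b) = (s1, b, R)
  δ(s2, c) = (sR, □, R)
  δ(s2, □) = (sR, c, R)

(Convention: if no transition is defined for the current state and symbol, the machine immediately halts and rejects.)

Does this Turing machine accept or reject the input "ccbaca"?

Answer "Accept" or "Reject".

Execution trace:
Initial: [s0]ccbaca
Step 1: δ(s0, c) = (s0, □, L) → [s0]□□cbaca
Step 2: δ(s0, □) = (sA, □, R) → □[sA]□cbaca

The machine reaches the accept state sA and halts.

Answer: Accept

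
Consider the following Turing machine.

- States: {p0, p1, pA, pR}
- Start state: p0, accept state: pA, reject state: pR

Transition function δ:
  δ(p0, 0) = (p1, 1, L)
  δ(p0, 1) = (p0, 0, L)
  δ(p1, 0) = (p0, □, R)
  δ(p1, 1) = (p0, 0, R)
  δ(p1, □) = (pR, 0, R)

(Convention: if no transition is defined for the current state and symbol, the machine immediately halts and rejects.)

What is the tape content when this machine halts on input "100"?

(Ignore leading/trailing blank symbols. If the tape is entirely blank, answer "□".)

Execution trace:
Initial: [p0]100
Step 1: δ(p0, 1) = (p0, 0, L) → [p0]□000

No transition is defined for δ(p0, □). By convention the machine halts and rejects.

Final tape (ignoring leading/trailing blanks): 000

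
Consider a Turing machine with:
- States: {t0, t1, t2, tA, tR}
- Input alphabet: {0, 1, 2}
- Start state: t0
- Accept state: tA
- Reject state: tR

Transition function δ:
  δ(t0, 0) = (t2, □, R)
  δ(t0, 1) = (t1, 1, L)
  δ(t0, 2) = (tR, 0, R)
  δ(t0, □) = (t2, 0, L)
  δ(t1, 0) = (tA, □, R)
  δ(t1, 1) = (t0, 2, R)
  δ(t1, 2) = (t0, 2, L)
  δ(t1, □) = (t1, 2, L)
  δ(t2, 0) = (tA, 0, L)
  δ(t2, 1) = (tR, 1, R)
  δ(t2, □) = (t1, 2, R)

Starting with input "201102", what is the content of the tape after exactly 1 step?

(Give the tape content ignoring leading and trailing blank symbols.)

Execution trace:
Initial: [t0]201102
Step 1: δ(t0, 2) = (tR, 0, R) → 0[tR]01102

The machine reaches the reject state tR and halts.

After 1 step, the tape (ignoring leading/trailing blanks) is: 001102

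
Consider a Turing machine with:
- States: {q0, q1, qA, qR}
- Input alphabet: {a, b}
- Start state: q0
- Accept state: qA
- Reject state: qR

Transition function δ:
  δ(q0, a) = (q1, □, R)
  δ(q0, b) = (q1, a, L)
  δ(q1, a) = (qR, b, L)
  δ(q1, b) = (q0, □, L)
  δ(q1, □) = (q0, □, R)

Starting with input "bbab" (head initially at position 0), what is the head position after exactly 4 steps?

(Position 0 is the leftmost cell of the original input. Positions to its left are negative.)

Execution trace (head position shown):
Step 0: [q0]bbab  (head at position 0)
Step 1: move left → [q1]□abab  (head at position -1)
Step 2: move right → □[q0]abab  (head at position 0)
Step 3: move right → □□[q1]bab  (head at position 1)
Step 4: move left → □[q0]□□ab  (head at position 0)

After 4 steps, the head is at position 0.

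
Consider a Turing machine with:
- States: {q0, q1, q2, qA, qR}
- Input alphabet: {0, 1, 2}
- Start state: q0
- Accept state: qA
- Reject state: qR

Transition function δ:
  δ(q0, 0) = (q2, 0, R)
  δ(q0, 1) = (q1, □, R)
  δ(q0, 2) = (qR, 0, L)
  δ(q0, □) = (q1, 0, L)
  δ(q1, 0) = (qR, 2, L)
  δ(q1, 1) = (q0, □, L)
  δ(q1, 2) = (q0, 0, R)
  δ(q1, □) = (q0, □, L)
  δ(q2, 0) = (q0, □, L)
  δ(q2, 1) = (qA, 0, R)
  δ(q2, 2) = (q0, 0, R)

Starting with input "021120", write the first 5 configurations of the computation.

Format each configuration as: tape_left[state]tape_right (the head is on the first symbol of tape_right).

Transitions applied:
Step 1: δ(q0, 0) = (q2, 0, R)
Step 2: δ(q2, 2) = (q0, 0, R)
Step 3: δ(q0, 1) = (q1, □, R)
Step 4: δ(q1, 1) = (q0, □, L)

The first 5 configurations are:
[q0]021120 ⊢ 0[q2]21120 ⊢ 00[q0]1120 ⊢ 00□[q1]120 ⊢ 00[q0]□□20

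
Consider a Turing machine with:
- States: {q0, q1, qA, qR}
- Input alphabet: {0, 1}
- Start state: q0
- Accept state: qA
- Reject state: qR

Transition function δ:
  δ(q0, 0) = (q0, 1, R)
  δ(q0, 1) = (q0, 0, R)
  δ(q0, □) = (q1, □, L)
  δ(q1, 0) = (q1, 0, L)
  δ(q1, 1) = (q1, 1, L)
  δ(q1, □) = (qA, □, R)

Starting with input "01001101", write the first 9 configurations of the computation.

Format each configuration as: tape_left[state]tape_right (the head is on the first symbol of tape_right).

Transitions applied:
Step 1: δ(q0, 0) = (q0, 1, R)
Step 2: δ(q0, 1) = (q0, 0, R)
Step 3: δ(q0, 0) = (q0, 1, R)
Step 4: δ(q0, 0) = (q0, 1, R)
Step 5: δ(q0, 1) = (q0, 0, R)
Step 6: δ(q0, 1) = (q0, 0, R)
Step 7: δ(q0, 0) = (q0, 1, R)
Step 8: δ(q0, 1) = (q0, 0, R)

The first 9 configurations are:
[q0]01001101 ⊢ 1[q0]1001101 ⊢ 10[q0]001101 ⊢ 101[q0]01101 ⊢ 1011[q0]1101 ⊢ 10110[q0]101 ⊢ 101100[q0]01 ⊢ 1011001[q0]1 ⊢ 10110010[q0]□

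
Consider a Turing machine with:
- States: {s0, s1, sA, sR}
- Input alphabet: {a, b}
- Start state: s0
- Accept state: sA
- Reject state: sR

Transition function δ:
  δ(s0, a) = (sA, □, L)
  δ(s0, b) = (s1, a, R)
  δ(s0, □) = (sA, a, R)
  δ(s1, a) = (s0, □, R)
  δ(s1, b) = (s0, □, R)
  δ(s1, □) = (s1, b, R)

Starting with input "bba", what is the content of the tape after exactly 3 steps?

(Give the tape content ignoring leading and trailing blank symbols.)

Execution trace:
Initial: [s0]bba
Step 1: δ(s0, b) = (s1, a, R) → a[s1]ba
Step 2: δ(s1, b) = (s0, □, R) → a□[s0]a
Step 3: δ(s0, a) = (sA, □, L) → a[sA]□□

The machine reaches the accept state sA and halts.

After 3 steps, the tape (ignoring leading/trailing blanks) is: a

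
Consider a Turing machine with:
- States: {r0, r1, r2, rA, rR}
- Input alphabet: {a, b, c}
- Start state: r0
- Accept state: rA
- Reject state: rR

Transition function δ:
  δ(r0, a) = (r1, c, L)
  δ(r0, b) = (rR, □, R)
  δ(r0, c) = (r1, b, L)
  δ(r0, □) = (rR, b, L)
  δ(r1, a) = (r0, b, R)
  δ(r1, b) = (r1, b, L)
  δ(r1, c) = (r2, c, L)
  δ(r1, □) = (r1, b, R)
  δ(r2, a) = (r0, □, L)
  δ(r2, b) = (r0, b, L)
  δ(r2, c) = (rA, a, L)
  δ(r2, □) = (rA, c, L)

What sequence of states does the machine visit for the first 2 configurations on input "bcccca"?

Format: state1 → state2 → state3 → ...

Execution trace:
Initial: [r0]bcccca
Step 1: δ(r0, b) = (rR, □, R) → □[rR]cccca

The machine reaches the reject state rR and halts.

State sequence: r0 → rR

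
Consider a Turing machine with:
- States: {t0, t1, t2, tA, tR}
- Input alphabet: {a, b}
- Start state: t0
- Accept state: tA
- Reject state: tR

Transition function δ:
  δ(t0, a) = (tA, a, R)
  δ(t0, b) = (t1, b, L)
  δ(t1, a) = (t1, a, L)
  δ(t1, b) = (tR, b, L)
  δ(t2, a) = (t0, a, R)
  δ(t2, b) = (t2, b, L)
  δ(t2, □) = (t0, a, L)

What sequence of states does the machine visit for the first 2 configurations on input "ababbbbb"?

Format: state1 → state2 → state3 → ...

Execution trace:
Initial: [t0]ababbbbb
Step 1: δ(t0, a) = (tA, a, R) → a[tA]babbbbb

The machine reaches the accept state tA and halts.

State sequence: t0 → tA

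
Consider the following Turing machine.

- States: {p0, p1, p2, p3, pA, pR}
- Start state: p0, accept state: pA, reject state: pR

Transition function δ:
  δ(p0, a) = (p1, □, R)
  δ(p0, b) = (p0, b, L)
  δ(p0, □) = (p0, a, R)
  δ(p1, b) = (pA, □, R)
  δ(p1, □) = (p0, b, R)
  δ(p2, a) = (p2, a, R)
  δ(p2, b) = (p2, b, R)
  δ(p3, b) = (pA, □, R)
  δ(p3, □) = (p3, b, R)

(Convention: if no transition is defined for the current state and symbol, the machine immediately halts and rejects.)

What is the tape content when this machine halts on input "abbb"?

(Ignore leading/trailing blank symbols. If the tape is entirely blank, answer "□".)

Execution trace:
Initial: [p0]abbb
Step 1: δ(p0, a) = (p1, □, R) → □[p1]bbb
Step 2: δ(p1, b) = (pA, □, R) → □□[pA]bb

The machine reaches the accept state pA and halts.

Final tape (ignoring leading/trailing blanks): bb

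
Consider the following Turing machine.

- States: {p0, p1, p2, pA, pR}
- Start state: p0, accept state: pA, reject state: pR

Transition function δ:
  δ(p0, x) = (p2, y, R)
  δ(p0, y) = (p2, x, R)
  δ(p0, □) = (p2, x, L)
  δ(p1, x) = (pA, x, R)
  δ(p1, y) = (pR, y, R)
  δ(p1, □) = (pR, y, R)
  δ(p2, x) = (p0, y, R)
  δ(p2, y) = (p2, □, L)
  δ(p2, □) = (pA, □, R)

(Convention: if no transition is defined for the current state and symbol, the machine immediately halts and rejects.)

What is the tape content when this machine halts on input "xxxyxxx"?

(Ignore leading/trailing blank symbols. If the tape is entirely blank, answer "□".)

Execution trace:
Initial: [p0]xxxyxxx
Step 1: δ(p0, x) = (p2, y, R) → y[p2]xxyxxx
Step 2: δ(p2, x) = (p0, y, R) → yy[p0]xyxxx
Step 3: δ(p0, x) = (p2, y, R) → yyy[p2]yxxx
Step 4: δ(p2, y) = (p2, □, L) → yy[p2]y□xxx
Step 5: δ(p2, y) = (p2, □, L) → y[p2]y□□xxx
Step 6: δ(p2, y) = (p2, □, L) → [p2]y□□□xxx
Step 7: δ(p2, y) = (p2, □, L) → [p2]□□□□□xxx
Step 8: δ(p2, □) = (pA, □, R) → □[pA]□□□□xxx

The machine reaches the accept state pA and halts.

Final tape (ignoring leading/trailing blanks): xxx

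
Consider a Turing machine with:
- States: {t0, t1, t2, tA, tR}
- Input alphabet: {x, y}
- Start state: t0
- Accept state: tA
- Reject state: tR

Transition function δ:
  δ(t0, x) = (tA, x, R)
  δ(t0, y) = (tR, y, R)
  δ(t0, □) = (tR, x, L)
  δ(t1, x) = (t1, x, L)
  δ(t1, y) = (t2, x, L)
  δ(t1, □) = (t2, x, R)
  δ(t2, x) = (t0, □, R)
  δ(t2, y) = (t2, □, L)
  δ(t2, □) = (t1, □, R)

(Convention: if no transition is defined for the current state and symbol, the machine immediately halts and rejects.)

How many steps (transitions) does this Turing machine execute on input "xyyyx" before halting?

Execution trace:
Initial: [t0]xyyyx
Step 1: δ(t0, x) = (tA, x, R) → x[tA]yyyx

The machine reaches the accept state tA and halts.

The machine executed 1 step before halting.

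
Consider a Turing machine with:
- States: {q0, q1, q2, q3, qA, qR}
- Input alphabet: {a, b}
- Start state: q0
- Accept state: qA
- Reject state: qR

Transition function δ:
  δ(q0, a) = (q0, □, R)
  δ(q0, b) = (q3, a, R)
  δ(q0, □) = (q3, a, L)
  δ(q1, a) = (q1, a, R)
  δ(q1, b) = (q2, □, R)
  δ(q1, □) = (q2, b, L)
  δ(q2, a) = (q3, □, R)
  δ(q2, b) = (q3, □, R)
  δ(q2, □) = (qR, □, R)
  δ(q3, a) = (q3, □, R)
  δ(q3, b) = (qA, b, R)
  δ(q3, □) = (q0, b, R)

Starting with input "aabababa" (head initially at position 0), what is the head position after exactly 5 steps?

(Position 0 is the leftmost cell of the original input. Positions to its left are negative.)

Execution trace (head position shown):
Step 0: [q0]aabababa  (head at position 0)
Step 1: move right → □[q0]abababa  (head at position 1)
Step 2: move right → □□[q0]bababa  (head at position 2)
Step 3: move right → □□a[q3]ababa  (head at position 3)
Step 4: move right → □□a□[q3]baba  (head at position 4)
Step 5: move right → □□a□b[qA]aba  (head at position 5)

After 5 steps, the head is at position 5.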